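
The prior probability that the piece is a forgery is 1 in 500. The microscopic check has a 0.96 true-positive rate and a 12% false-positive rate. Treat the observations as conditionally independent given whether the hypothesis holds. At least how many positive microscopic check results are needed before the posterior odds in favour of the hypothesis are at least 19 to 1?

Prior odds: 0.002 ÷ 0.998 = 1/499.
Likelihood ratio of a positive result = 0.96/0.12 = 8.
Target odds = 19.
Need (1/499) × 8ⁿ ≥ 19, i.e. 8ⁿ ≥ 9481.
8⁴ = 4096 falls short of 9481 but 8⁵ = 32768 reaches it, so n = 5.

5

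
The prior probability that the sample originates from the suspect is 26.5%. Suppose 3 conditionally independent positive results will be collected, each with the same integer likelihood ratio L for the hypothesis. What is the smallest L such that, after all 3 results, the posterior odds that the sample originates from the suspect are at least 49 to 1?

Prior odds = 0.265/0.735 = 53/147.
Target odds = 49.
Need L³ ≥ 49 ÷ (53/147) = 7203/53.
5³ = 125 < 7203/53 ≤ 216 = 6³, so L = 6.

6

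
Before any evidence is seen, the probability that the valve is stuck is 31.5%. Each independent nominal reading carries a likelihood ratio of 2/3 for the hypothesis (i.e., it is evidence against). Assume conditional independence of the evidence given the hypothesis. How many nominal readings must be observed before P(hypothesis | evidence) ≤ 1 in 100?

10

Prior odds = 0.315/0.685 = 63/137.
Likelihood ratio per nominal reading = 2/3.
Target posterior odds = 0.01/0.99 = 1/99.
Require (2/3)ⁿ ≤ 1/99 ÷ (63/137) = 137/6237.
(2/3)⁹ = 512/19683 is still above 137/6237 but (2/3)¹⁰ = 1024/59049 is at or below it, so n = 10.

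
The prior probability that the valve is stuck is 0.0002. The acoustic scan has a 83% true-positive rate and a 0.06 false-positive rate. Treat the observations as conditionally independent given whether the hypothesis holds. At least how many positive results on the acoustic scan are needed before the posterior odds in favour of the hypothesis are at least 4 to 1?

4

Prior odds: 0.0002 ÷ 0.9998 = 1/4999.
Likelihood ratio of a positive result = 0.83/0.06 = 83/6.
Target odds = 4.
Need (1/4999) × (83/6)ⁿ ≥ 4, i.e. (83/6)ⁿ ≥ 19996.
(83/6)³ = 571787/216 falls short of 19996 but (83/6)⁴ = 47458321/1296 reaches it, so n = 4.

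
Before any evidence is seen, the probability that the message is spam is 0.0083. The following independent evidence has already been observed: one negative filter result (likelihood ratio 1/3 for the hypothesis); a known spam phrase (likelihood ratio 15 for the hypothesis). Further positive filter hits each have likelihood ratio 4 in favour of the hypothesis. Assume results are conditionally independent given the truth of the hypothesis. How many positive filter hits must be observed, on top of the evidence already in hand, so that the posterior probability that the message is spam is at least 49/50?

Prior odds = 0.0083/0.9917 = 83/9917.
Combined Bayes factor of the evidence already in hand = (1/3) × 15 = 5.
Odds after that evidence = (83/9917) × 5 = 415/9917.
Target odds = 0.98/0.02 = 49.
Need 4ⁿ ≥ 49 ÷ (415/9917) = 485933/415.
4⁵ = 1024 falls short of 485933/415 but 4⁶ = 4096 reaches it, so n = 6.

6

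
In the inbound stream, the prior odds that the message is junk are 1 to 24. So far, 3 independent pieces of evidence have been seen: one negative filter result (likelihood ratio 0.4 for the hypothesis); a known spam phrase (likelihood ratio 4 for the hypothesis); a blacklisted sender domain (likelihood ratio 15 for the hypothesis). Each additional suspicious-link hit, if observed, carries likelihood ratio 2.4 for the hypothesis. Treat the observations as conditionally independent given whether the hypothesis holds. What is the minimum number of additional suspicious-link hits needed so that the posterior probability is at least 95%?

4

Prior odds = 1/24.
Combined Bayes factor of the evidence already in hand = 0.4 × 4 × 15 = 24.
Odds after that evidence = (1/24) × 24 = 1.
Target odds = 0.95/0.05 = 19.
Need 2.4ⁿ ≥ 19 ÷ 1 = 19.
2.4³ = 13.824 falls short of 19 but 2.4⁴ = 33.1776 reaches it, so n = 4.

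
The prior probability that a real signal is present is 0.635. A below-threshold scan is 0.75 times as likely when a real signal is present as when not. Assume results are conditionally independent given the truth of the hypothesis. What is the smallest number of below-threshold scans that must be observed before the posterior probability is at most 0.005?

Prior odds: 0.635 ÷ 0.365 = 127/73.
Likelihood ratio per below-threshold scan = 0.75.
Target posterior odds = 0.005/0.995 = 1/199.
Need (127/73) × 0.75ⁿ ≤ 1/199, i.e. 0.75ⁿ ≤ 73/25273.
0.75²⁰ ≈0.00317121 is still above 73/25273 but 0.75²¹ ≈0.00237841 is at or below it, so n = 21.

21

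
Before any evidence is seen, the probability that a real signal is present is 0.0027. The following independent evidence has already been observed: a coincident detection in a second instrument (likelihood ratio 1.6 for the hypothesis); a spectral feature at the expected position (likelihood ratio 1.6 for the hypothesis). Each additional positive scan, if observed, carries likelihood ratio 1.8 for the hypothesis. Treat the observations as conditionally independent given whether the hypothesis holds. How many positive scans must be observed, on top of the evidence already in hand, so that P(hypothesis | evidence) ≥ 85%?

12

Prior odds = 0.0027/0.9973 = 27/9973.
Combined Bayes factor of the evidence already in hand = 1.6 × 1.6 = 2.56.
Odds after that evidence = (27/9973) × 2.56 = 1728/249325.
Target odds = 0.85/0.15 = 17/3.
Need 1.8ⁿ ≥ 17/3 ÷ (1728/249325) = 4238525/5184.
1.8¹¹ ≈642.684 falls short of 4238525/5184 but 1.8¹² ≈1156.83 reaches it, so n = 12.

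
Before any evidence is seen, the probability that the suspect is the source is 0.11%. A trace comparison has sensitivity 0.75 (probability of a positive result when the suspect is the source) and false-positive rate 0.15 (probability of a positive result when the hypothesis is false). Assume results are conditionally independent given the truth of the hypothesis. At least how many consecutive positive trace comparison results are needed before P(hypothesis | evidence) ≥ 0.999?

9

Prior odds: 0.0011 ÷ 0.9989 = 11/9989.
Likelihood ratio of a positive result = 0.75/0.15 = 5.
Target odds: 0.999 ÷ 0.001 = 999.
Require 5ⁿ ≥ 999 ÷ (11/9989) = 9979011/11.
5⁸ = 390625 falls short of 9979011/11 but 5⁹ = 1953125 reaches it, so n = 9.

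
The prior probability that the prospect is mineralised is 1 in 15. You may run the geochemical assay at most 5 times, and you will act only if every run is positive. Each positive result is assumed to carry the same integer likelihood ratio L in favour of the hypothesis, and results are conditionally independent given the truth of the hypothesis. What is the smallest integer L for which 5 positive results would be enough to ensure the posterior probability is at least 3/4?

3

Prior odds = (1/15)/(14/15) = 1/14.
Target odds = 0.75/0.25 = 3.
Need L⁵ ≥ 3 ÷ (1/14) = 42.
2⁵ = 32 < 42 ≤ 243 = 3⁵, so L = 3.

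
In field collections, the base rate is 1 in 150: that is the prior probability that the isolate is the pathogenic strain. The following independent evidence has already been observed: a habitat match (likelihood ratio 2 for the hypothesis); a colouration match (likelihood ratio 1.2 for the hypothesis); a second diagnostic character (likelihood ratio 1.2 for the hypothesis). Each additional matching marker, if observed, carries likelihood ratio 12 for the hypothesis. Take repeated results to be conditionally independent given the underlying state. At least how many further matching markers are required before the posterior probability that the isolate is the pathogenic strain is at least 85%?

Prior odds = (1/150)/(149/150) = 1/149.
Combined Bayes factor of the evidence already in hand = 2 × 1.2 × 1.2 = 2.88.
Odds after that evidence = (1/149) × 2.88 = 72/3725.
Target odds = 0.85/0.15 = 17/3.
Need 12ⁿ ≥ 17/3 ÷ (72/3725) = 63325/216.
12² = 144 falls short of 63325/216 but 12³ = 1728 reaches it, so n = 3.

3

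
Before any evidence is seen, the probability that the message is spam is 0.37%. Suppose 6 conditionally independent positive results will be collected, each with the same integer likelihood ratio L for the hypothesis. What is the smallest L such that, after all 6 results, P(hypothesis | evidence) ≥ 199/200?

7

Prior odds = 0.0037/0.9963 = 37/9963.
Target odds = 0.995/0.005 = 199.
Need L⁶ ≥ 199 ÷ (37/9963) = 1982637/37.
6⁶ = 46656 < 1982637/37 ≤ 117649 = 7⁶, so L = 7.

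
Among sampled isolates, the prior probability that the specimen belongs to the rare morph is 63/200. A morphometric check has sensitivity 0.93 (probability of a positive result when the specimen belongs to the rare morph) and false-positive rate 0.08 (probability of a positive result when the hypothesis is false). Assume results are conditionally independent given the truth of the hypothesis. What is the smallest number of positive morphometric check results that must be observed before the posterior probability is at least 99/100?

3

Prior odds = 0.315/0.685 = 63/137.
Likelihood ratio of a positive result = 0.93/0.08 = 11.625.
Target posterior odds = 0.99/0.01 = 99.
Require 11.625ⁿ ≥ 99 ÷ (63/137) = 1507/7.
11.625² = 135.140625 falls short of 1507/7 but 11.625³ = 804357/512 reaches it, so n = 3.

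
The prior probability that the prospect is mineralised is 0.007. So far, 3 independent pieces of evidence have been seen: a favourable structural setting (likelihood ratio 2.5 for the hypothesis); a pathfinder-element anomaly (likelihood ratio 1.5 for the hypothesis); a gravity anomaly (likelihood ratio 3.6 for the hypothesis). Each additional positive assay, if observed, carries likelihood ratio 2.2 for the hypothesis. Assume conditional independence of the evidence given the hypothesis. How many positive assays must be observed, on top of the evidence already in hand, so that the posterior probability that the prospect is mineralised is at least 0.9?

Prior odds = 0.007/0.993 = 7/993.
Combined Bayes factor of the evidence already in hand = 2.5 × 1.5 × 3.6 = 13.5.
Odds after that evidence = (7/993) × 13.5 = 63/662.
Target odds = 0.9/0.1 = 9.
Need 2.2ⁿ ≥ 9 ÷ (63/662) = 662/7.
2.2⁵ = 51.53632 falls short of 662/7 but 2.2⁶ = 1771561/15625 reaches it, so n = 6.

6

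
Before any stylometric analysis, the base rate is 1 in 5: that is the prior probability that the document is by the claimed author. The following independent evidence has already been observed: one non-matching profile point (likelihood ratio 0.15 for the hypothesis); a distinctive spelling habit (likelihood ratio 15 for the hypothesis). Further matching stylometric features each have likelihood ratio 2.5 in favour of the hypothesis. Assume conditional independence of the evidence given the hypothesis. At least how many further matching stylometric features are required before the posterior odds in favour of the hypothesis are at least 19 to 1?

4

Prior odds = 0.2/0.8 = 0.25.
Combined Bayes factor of the evidence already in hand = 0.15 × 15 = 2.25.
Odds after that evidence = 0.25 × 2.25 = 0.5625.
Target odds = 19.
Need 2.5ⁿ ≥ 19 ÷ 0.5625 = 304/9.
2.5³ = 15.625 falls short of 304/9 but 2.5⁴ = 39.0625 reaches it, so n = 4.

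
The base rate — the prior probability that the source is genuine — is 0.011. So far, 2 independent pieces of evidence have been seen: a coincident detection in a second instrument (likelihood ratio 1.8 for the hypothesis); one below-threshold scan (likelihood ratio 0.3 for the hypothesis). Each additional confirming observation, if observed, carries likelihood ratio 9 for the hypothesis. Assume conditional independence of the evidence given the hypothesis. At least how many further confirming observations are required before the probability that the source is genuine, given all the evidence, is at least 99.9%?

Prior odds = 0.011/0.989 = 11/989.
Combined Bayes factor of the evidence already in hand = 1.8 × 0.3 = 0.54.
Odds after that evidence = (11/989) × 0.54 = 297/49450.
Target odds = 0.999/0.001 = 999.
Need 9ⁿ ≥ 999 ÷ (297/49450) = 1829650/11.
9⁵ = 59049 falls short of 1829650/11 but 9⁶ = 531441 reaches it, so n = 6.

6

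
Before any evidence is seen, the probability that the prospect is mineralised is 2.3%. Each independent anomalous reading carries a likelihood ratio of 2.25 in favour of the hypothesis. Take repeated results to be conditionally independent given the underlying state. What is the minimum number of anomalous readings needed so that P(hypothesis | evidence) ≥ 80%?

Prior odds = 0.023/0.977 = 23/977.
Likelihood ratio per anomalous reading = 2.25.
Target odds: 0.8 ÷ 0.2 = 4.
Require 2.25ⁿ ≥ 4 ÷ (23/977) = 3908/23.
2.25⁶ = 531441/4096 falls short of 3908/23 but 2.25⁷ = 4782969/16384 reaches it, so n = 7.

7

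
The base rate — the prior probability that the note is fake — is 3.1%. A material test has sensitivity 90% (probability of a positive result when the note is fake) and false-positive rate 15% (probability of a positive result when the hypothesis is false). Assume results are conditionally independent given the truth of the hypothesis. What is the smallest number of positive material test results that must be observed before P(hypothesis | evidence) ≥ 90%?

4

Prior odds: 0.031 ÷ 0.969 = 31/969.
Likelihood ratio of a positive result = 0.9/0.15 = 6.
Target posterior odds = 0.9/0.1 = 9.
Need (31/969) × 6ⁿ ≥ 9, i.e. 6ⁿ ≥ 8721/31.
6³ = 216 falls short of 8721/31 but 6⁴ = 1296 reaches it, so n = 4.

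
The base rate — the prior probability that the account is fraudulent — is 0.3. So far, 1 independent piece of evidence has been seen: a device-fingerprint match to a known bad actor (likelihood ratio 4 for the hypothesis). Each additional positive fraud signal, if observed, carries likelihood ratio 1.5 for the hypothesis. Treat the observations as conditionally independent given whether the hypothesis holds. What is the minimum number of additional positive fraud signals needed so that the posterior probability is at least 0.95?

6

Prior odds = 0.3/0.7 = 3/7.
Bayes factor of the evidence already in hand = 4.
Odds after that evidence = (3/7) × 4 = 12/7.
Target odds = 0.95/0.05 = 19.
Need 1.5ⁿ ≥ 19 ÷ (12/7) = 133/12.
1.5⁵ = 7.59375 falls short of 133/12 but 1.5⁶ = 11.390625 reaches it, so n = 6.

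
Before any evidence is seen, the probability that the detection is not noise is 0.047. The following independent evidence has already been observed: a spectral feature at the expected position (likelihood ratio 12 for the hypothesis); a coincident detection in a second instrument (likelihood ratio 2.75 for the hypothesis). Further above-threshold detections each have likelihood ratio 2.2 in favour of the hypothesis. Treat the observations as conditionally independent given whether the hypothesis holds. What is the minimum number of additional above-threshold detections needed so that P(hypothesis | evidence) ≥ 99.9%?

9

Prior odds = 0.047/0.953 = 47/953.
Combined Bayes factor of the evidence already in hand = 12 × 2.75 = 33.
Odds after that evidence = (47/953) × 33 = 1551/953.
Target odds = 0.999/0.001 = 999.
Need 2.2ⁿ ≥ 999 ÷ (1551/953) = 317349/517.
2.2⁸ = 214358881/390625 falls short of 317349/517 but 2.2⁹ ≈1207.27 reaches it, so n = 9.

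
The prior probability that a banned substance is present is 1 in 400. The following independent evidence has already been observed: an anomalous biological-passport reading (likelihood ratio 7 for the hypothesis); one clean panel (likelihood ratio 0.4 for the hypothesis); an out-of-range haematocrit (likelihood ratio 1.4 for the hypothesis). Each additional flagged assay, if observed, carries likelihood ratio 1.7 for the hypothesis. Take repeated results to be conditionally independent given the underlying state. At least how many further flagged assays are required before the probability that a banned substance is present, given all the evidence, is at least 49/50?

Prior odds = 0.0025/0.9975 = 1/399.
Combined Bayes factor of the evidence already in hand = 7 × 0.4 × 1.4 = 3.92.
Odds after that evidence = (1/399) × 3.92 = 14/1425.
Target odds = 0.98/0.02 = 49.
Need 1.7ⁿ ≥ 49 ÷ (14/1425) = 4987.5.
1.7¹⁶ ≈4866.12 falls short of 4987.5 but 1.7¹⁷ ≈8272.4 reaches it, so n = 17.

17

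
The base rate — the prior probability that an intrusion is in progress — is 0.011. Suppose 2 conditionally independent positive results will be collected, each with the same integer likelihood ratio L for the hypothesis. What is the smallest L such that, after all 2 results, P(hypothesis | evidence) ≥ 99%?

95

Prior odds = 0.011/0.989 = 11/989.
Target odds = 0.99/0.01 = 99.
Need L² ≥ 99 ÷ (11/989) = 8901.
94² = 8836 < 8901 ≤ 9025 = 95², so L = 95.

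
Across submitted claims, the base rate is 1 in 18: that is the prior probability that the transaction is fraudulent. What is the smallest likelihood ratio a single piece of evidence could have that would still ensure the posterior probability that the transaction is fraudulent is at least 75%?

51

Prior odds = (1/18)/(17/18) = 1/17.
Target odds = 0.75/0.25 = 3.
Required Bayes factor = 3 ÷ (1/17) = 51.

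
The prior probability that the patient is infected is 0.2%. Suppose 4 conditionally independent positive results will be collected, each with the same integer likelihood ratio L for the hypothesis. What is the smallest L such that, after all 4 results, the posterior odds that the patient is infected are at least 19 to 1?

Prior odds = 0.002/0.998 = 1/499.
Target odds = 19.
Need L⁴ ≥ 19 ÷ (1/499) = 9481.
9⁴ = 6561 < 9481 ≤ 10000 = 10⁴, so L = 10.

10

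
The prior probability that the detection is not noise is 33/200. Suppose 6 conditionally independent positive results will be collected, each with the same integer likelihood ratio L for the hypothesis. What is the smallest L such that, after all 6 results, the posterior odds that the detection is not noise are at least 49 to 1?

Prior odds = 0.165/0.835 = 33/167.
Target odds = 49.
Need L⁶ ≥ 49 ÷ (33/167) = 8183/33.
2⁶ = 64 < 8183/33 ≤ 729 = 3⁶, so L = 3.

3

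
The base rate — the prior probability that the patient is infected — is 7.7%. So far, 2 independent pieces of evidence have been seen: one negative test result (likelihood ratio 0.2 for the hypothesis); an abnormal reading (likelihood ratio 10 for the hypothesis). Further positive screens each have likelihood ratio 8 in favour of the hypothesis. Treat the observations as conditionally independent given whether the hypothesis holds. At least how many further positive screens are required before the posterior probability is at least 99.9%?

Prior odds = 0.077/0.923 = 77/923.
Combined Bayes factor of the evidence already in hand = 0.2 × 10 = 2.
Odds after that evidence = (77/923) × 2 = 154/923.
Target odds = 0.999/0.001 = 999.
Need 8ⁿ ≥ 999 ÷ (154/923) = 922077/154.
8⁴ = 4096 falls short of 922077/154 but 8⁵ = 32768 reaches it, so n = 5.

5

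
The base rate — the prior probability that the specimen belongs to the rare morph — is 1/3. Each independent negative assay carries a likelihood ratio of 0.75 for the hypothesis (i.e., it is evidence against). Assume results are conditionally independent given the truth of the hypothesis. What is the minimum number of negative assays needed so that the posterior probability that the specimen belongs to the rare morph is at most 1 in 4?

Prior odds: (1/3) ÷ (2/3) = 0.5.
Likelihood ratio per negative assay = 0.75.
Target posterior odds = 0.25/0.75 = 1/3.
Require 0.75ⁿ ≤ 1/3 ÷ 0.5 = 2/3.
0.75¹ = 0.75 is still above 2/3 but 0.75² = 0.5625 is at or below it, so n = 2.

2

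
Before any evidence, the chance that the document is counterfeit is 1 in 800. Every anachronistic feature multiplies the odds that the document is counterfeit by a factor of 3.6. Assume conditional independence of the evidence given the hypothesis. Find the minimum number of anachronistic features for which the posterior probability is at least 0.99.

Prior odds = 0.00125/0.99875 = 1/799.
Likelihood ratio per anachronistic feature = 3.6.
Target odds: 0.99 ÷ 0.01 = 99.
Need (1/799) × 3.6ⁿ ≥ 99, i.e. 3.6ⁿ ≥ 79101.
3.6⁸ ≈28211.1 falls short of 79101 but 3.6⁹ ≈101560 reaches it, so n = 9.

9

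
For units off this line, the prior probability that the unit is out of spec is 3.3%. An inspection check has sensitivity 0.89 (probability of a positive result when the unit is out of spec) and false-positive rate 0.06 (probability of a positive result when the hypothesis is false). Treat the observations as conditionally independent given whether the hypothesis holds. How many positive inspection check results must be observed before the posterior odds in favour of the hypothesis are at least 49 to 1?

Prior odds = 0.033/0.967 = 33/967.
Likelihood ratio of a positive result = 0.89/0.06 = 89/6.
Target odds = 49.
Need (33/967) × (89/6)ⁿ ≥ 49, i.e. (89/6)ⁿ ≥ 47383/33.
(89/6)² = 7921/36 falls short of 47383/33 but (89/6)³ = 704969/216 reaches it, so n = 3.

3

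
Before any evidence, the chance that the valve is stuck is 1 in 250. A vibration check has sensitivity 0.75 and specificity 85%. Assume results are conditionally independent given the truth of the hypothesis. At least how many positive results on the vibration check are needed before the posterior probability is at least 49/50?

6

Prior odds: 0.004 ÷ 0.996 = 1/249.
False-positive rate = 1 − 0.85 = 0.15; likelihood ratio of a positive = 0.75/0.15 = 5.
Target posterior odds = 0.98/0.02 = 49.
Require 5ⁿ ≥ 49 ÷ (1/249) = 12201.
5⁵ = 3125 falls short of 12201 but 5⁶ = 15625 reaches it, so n = 6.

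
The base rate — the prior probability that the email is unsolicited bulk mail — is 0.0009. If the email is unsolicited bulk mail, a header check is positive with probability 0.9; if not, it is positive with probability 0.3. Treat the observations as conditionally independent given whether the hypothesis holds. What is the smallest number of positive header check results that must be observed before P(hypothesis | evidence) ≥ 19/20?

10

Prior odds: 0.0009 ÷ 0.9991 = 9/9991.
Likelihood ratio of a positive = 0.9/0.3 = 3.
Target posterior odds = 0.95/0.05 = 19.
Require 3ⁿ ≥ 19 ÷ (9/9991) = 189829/9.
3⁹ = 19683 falls short of 189829/9 but 3¹⁰ = 59049 reaches it, so n = 10.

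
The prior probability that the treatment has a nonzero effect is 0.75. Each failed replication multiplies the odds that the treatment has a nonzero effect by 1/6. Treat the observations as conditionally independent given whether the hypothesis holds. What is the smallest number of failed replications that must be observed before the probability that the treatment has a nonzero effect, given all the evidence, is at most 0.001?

5

Prior odds = 0.75/0.25 = 3.
Likelihood ratio per failed replication = 1/6.
Target posterior odds = 0.001/0.999 = 1/999.
Require (1/6)ⁿ ≤ 1/999 ÷ 3 = 1/2997.
(1/6)⁴ = 1/1296 is still above 1/2997 but (1/6)⁵ = 1/7776 is at or below it, so n = 5.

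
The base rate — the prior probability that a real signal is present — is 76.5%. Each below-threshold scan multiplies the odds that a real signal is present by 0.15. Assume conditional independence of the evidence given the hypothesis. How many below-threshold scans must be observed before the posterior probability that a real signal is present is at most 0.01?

4

Prior odds = 0.765/0.235 = 153/47.
Likelihood ratio per below-threshold scan = 0.15.
Target odds: 0.01 ÷ 0.99 = 1/99.
Require 0.15ⁿ ≤ 1/99 ÷ (153/47) = 47/15147.
0.15³ = 0.003375 is still above 47/15147 but 0.15⁴ = 81/160000 is at or below it, so n = 4.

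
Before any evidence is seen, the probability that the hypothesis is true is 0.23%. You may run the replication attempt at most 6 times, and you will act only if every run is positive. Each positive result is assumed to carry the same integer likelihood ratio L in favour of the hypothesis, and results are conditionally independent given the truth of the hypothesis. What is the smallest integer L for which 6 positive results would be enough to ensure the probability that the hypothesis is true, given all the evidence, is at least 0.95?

Prior odds = 0.0023/0.9977 = 23/9977.
Target odds = 0.95/0.05 = 19.
Need L⁶ ≥ 19 ÷ (23/9977) = 189563/23.
4⁶ = 4096 < 189563/23 ≤ 15625 = 5⁶, so L = 5.

5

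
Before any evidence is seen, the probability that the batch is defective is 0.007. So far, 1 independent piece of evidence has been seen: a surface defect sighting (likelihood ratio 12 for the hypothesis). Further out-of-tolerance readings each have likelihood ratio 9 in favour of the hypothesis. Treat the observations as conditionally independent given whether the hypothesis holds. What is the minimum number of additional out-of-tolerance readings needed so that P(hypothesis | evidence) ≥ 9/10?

Prior odds = 0.007/0.993 = 7/993.
Bayes factor of the evidence already in hand = 12.
Odds after that evidence = (7/993) × 12 = 28/331.
Target odds = 0.9/0.1 = 9.
Need 9ⁿ ≥ 9 ÷ (28/331) = 2979/28.
9² = 81 falls short of 2979/28 but 9³ = 729 reaches it, so n = 3.

3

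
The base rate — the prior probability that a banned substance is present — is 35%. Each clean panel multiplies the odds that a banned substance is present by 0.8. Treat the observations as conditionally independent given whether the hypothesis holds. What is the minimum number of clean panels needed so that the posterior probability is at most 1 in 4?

3

Prior odds: 0.35 ÷ 0.65 = 7/13.
Likelihood ratio per clean panel = 0.8.
Target posterior odds = 0.25/0.75 = 1/3.
Require 0.8ⁿ ≤ 1/3 ÷ (7/13) = 13/21.
0.8² = 0.64 is still above 13/21 but 0.8³ = 0.512 is at or below it, so n = 3.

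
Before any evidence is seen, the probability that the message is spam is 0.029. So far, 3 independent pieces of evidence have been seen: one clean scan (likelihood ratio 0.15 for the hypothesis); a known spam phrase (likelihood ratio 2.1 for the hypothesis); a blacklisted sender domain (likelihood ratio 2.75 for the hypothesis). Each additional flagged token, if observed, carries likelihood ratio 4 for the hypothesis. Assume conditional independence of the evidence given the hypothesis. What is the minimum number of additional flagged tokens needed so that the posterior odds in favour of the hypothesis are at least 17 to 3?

4

Prior odds = 0.029/0.971 = 29/971.
Combined Bayes factor of the evidence already in hand = 0.15 × 2.1 × 2.75 = 0.86625.
Odds after that evidence = (29/971) × 0.86625 = 20097/776800.
Target odds = 17/3.
Need 4ⁿ ≥ 17/3 ÷ (20097/776800) = 13205600/60291.
4³ = 64 falls short of 13205600/60291 but 4⁴ = 256 reaches it, so n = 4.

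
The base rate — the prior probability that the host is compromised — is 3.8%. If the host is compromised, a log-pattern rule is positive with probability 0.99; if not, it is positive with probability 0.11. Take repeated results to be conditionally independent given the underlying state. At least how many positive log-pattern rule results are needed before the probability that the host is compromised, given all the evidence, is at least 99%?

Prior odds: 0.038 ÷ 0.962 = 19/481.
Likelihood ratio of a positive = 0.99/0.11 = 9.
Target odds: 0.99 ÷ 0.01 = 99.
Need (19/481) × 9ⁿ ≥ 99, i.e. 9ⁿ ≥ 47619/19.
9³ = 729 falls short of 47619/19 but 9⁴ = 6561 reaches it, so n = 4.

4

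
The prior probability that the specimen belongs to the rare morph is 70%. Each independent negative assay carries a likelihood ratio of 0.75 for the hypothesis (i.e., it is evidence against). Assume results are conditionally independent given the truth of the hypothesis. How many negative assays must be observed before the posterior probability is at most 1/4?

7

Prior odds = 0.7/0.3 = 7/3.
Likelihood ratio per negative assay = 0.75.
Target posterior odds = 0.25/0.75 = 1/3.
Require 0.75ⁿ ≤ 1/3 ÷ (7/3) = 1/7.
0.75⁶ = 729/4096 is still above 1/7 but 0.75⁷ = 2187/16384 is at or below it, so n = 7.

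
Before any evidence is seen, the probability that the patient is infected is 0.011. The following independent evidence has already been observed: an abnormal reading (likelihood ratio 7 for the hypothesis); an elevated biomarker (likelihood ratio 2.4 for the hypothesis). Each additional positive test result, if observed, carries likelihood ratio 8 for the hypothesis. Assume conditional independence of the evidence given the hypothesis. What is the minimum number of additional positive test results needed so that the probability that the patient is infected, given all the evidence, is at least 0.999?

5

Prior odds = 0.011/0.989 = 11/989.
Combined Bayes factor of the evidence already in hand = 7 × 2.4 = 16.8.
Odds after that evidence = (11/989) × 16.8 = 924/4945.
Target odds = 0.999/0.001 = 999.
Need 8ⁿ ≥ 999 ÷ (924/4945) = 1646685/308.
8⁴ = 4096 falls short of 1646685/308 but 8⁵ = 32768 reaches it, so n = 5.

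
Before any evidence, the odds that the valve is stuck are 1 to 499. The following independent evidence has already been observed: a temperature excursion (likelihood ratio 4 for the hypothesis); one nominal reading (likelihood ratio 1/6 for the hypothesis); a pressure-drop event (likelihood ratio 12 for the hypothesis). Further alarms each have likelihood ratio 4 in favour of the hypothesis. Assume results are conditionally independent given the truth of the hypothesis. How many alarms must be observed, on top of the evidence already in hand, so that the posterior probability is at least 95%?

6

Prior odds = 1/499.
Combined Bayes factor of the evidence already in hand = 4 × (1/6) × 12 = 8.
Odds after that evidence = (1/499) × 8 = 8/499.
Target odds = 0.95/0.05 = 19.
Need 4ⁿ ≥ 19 ÷ (8/499) = 1185.125.
4⁵ = 1024 falls short of 1185.125 but 4⁶ = 4096 reaches it, so n = 6.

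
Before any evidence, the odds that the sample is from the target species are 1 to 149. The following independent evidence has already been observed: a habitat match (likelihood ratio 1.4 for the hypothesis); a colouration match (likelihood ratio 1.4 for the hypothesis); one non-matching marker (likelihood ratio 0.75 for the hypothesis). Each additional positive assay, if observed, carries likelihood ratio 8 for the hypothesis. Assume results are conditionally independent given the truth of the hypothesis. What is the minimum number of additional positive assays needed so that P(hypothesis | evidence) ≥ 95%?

Prior odds = 1/149.
Combined Bayes factor of the evidence already in hand = 1.4 × 1.4 × 0.75 = 1.47.
Odds after that evidence = (1/149) × 1.47 = 147/14900.
Target odds = 0.95/0.05 = 19.
Need 8ⁿ ≥ 19 ÷ (147/14900) = 283100/147.
8³ = 512 falls short of 283100/147 but 8⁴ = 4096 reaches it, so n = 4.

4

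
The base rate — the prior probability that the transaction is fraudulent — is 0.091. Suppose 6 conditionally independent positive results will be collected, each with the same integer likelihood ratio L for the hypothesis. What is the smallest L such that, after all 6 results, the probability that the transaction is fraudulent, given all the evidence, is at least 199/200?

4

Prior odds = 0.091/0.909 = 91/909.
Target odds = 0.995/0.005 = 199.
Need L⁶ ≥ 199 ÷ (91/909) = 180891/91.
3⁶ = 729 < 180891/91 ≤ 4096 = 4⁶, so L = 4.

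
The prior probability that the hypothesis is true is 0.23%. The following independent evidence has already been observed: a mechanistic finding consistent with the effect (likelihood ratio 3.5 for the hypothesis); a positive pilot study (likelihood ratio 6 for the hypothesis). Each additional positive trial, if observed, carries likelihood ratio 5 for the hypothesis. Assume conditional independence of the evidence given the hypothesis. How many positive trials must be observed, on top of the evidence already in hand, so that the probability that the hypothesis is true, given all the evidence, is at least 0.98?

Prior odds = 0.0023/0.9977 = 23/9977.
Combined Bayes factor of the evidence already in hand = 3.5 × 6 = 21.
Odds after that evidence = (23/9977) × 21 = 483/9977.
Target odds = 0.98/0.02 = 49.
Need 5ⁿ ≥ 49 ÷ (483/9977) = 69839/69.
5⁴ = 625 falls short of 69839/69 but 5⁵ = 3125 reaches it, so n = 5.

5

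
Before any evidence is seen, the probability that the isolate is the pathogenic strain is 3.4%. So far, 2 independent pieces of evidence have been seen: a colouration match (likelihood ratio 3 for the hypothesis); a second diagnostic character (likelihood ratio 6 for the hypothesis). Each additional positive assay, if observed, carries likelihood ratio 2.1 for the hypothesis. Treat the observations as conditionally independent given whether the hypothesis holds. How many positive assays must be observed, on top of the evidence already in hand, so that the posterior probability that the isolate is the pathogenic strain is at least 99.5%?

Prior odds = 0.034/0.966 = 17/483.
Combined Bayes factor of the evidence already in hand = 3 × 6 = 18.
Odds after that evidence = (17/483) × 18 = 102/161.
Target odds = 0.995/0.005 = 199.
Need 2.1ⁿ ≥ 199 ÷ (102/161) = 32039/102.
2.1⁷ ≈180.109 falls short of 32039/102 but 2.1⁸ ≈378.229 reaches it, so n = 8.

8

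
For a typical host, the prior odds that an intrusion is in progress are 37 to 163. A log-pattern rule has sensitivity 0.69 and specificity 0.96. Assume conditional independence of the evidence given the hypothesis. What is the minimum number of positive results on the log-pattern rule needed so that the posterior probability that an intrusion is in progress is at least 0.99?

3

Prior odds = 37/163.
False-positive rate = 1 − 0.96 = 0.04; likelihood ratio of a positive = 0.69/0.04 = 17.25.
Target odds: 0.99 ÷ 0.01 = 99.
Need (37/163) × 17.25ⁿ ≥ 99, i.e. 17.25ⁿ ≥ 16137/37.
17.25² = 297.5625 falls short of 16137/37 but 17.25³ = 5132.953125 reaches it, so n = 3.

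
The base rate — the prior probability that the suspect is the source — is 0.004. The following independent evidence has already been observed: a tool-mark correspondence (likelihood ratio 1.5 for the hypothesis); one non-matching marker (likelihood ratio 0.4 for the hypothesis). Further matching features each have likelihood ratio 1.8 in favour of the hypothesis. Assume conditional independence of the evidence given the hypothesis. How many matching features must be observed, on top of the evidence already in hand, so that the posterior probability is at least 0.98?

17

Prior odds = 0.004/0.996 = 1/249.
Combined Bayes factor of the evidence already in hand = 1.5 × 0.4 = 0.6.
Odds after that evidence = (1/249) × 0.6 = 1/415.
Target odds = 0.98/0.02 = 49.
Need 1.8ⁿ ≥ 49 ÷ (1/415) = 20335.
1.8¹⁶ ≈12144 falls short of 20335 but 1.8¹⁷ ≈21859.1 reaches it, so n = 17.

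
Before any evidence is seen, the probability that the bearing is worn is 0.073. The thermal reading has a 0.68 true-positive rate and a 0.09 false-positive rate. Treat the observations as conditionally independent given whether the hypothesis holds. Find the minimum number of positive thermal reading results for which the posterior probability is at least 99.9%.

Prior odds = 0.073/0.927 = 73/927.
Likelihood ratio of a positive result = 0.68/0.09 = 68/9.
Target odds: 0.999 ÷ 0.001 = 999.
Need (73/927) × (68/9)ⁿ ≥ 999, i.e. (68/9)ⁿ ≥ 926073/73.
(68/9)⁴ = 21381376/6561 falls short of 926073/73 but (68/9)⁵ ≈24622.5 reaches it, so n = 5.

5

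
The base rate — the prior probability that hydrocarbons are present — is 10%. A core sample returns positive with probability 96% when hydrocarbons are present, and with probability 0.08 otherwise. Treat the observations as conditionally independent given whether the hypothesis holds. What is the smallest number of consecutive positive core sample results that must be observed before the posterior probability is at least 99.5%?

4

Prior odds = 0.1/0.9 = 1/9.
Likelihood ratio of a positive result = 0.96/0.08 = 12.
Target odds: 0.995 ÷ 0.005 = 199.
Need (1/9) × 12ⁿ ≥ 199, i.e. 12ⁿ ≥ 1791.
12³ = 1728 falls short of 1791 but 12⁴ = 20736 reaches it, so n = 4.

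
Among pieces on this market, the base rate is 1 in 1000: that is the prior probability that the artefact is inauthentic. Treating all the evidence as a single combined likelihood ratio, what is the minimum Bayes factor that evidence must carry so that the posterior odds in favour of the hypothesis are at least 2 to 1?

Prior odds = 0.001/0.999 = 1/999.
Target odds = 2.
Required Bayes factor = 2 ÷ (1/999) = 1998.

1998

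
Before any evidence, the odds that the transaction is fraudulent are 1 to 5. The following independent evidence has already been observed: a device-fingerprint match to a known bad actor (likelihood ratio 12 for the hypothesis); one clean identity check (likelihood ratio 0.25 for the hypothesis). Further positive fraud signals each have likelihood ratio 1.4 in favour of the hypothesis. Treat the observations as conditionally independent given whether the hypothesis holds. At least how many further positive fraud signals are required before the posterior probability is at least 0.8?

Prior odds = 0.2.
Combined Bayes factor of the evidence already in hand = 12 × 0.25 = 3.
Odds after that evidence = 0.2 × 3 = 0.6.
Target odds = 0.8/0.2 = 4.
Need 1.4ⁿ ≥ 4 ÷ 0.6 = 20/3.
1.4⁵ = 5.37824 falls short of 20/3 but 1.4⁶ = 117649/15625 reaches it, so n = 6.

6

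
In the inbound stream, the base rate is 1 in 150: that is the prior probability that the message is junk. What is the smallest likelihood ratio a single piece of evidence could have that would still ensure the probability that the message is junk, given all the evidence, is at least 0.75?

447

Prior odds = (1/150)/(149/150) = 1/149.
Target odds = 0.75/0.25 = 3.
Required Bayes factor = 3 ÷ (1/149) = 447.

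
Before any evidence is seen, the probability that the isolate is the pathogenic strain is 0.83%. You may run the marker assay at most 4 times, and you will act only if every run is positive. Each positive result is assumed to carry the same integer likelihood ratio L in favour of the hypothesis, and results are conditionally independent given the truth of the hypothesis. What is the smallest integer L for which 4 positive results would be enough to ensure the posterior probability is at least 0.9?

Prior odds = 0.0083/0.9917 = 83/9917.
Target odds = 0.9/0.1 = 9.
Need L⁴ ≥ 9 ÷ (83/9917) = 89253/83.
5⁴ = 625 < 89253/83 ≤ 1296 = 6⁴, so L = 6.

6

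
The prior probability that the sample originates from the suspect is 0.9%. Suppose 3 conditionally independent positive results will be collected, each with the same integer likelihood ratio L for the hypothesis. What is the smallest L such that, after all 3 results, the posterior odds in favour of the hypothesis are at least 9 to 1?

10

Prior odds = 0.009/0.991 = 9/991.
Target odds = 9.
Need L³ ≥ 9 ÷ (9/991) = 991.
9³ = 729 < 991 ≤ 1000 = 10³, so L = 10.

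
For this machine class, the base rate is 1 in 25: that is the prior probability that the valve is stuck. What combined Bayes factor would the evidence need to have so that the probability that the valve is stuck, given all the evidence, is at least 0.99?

2376

Prior odds = 0.04/0.96 = 1/24.
Target odds = 0.99/0.01 = 99.
Required Bayes factor = 99 ÷ (1/24) = 2376.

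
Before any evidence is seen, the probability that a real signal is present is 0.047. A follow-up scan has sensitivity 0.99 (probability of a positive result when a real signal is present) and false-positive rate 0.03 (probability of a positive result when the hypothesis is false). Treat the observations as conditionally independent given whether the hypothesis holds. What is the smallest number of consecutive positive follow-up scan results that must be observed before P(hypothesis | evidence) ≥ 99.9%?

3

Prior odds: 0.047 ÷ 0.953 = 47/953.
Likelihood ratio of a positive result = 0.99/0.03 = 33.
Target posterior odds = 0.999/0.001 = 999.
Require 33ⁿ ≥ 999 ÷ (47/953) = 952047/47.
33² = 1089 falls short of 952047/47 but 33³ = 35937 reaches it, so n = 3.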